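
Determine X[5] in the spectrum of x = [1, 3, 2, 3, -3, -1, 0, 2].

X[5] = Σ(n=0 to 7) x[n] · ω_8^(5n) where ω_8 = e^(-2πi/8)
= (1)·ω_8^0 + (3)·ω_8^5 + (2)·ω_8^10 + (3)·ω_8^15 + (-3)·ω_8^20 + (-1)·ω_8^25 + (0)·ω_8^30 + (2)·ω_8^35

X[5] = 1.8787+1.5355i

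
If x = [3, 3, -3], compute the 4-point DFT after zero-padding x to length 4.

Original 3-point DFT: [3, 3.0000-5.1962i, 3.0000+5.1962i]
Zero-padded 4-point DFT provides frequency interpolation.

DFT_4([x, 0, ...]) = [3, 6-3i, -3, 6+3i]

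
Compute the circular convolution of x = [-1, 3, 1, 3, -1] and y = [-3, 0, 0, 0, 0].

(x ⊛ y)[n] = Σ(m=0 to 4) x[m] · y[(n-m) mod 5]

Computing each output sample:
(x ⊛ y)[0] = 3
(x ⊛ y)[1] = -9
(x ⊛ y)[2] = -3
(x ⊛ y)[3] = -9
(x ⊛ y)[4] = 3

x ⊛ y = [3, -9, -3, -9, 3]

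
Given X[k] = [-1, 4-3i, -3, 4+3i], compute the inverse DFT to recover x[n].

x[n] = (1/4) Σ(k=0 to 3) X[k] · e^(2πikn/4)

Computing each x[n]:
x[0] = 1
x[1] = 2
x[2] = -3
x[3] = -1

x = [1, 2, -3, -1]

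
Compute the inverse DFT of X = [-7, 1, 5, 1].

x[n] = (1/4) Σ(k=0 to 3) X[k] · e^(2πikn/4)

Computing each x[n]:
x[0] = 0
x[1] = -3
x[2] = -1
x[3] = -3

x = [0, -3, -1, -3]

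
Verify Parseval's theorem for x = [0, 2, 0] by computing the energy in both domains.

Time domain:
Σ|x[n]|² = |0|² + |2|² + |0|² = 4.0000

Frequency domain:
(1/3)Σ|X[k]|² = (1/3)(|2|² + |-1.0000-1.7321i|² + |-1.0000+1.7321i|²) = (1/3)·12.0000 = 4.0000

Both sides agree, confirming Parseval's theorem.

Σ|x[n]|² = (1/N)Σ|X[k]|² = 4.0000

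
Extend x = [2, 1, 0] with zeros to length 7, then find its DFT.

Original 3-point DFT: [3, 1.5000-0.8660i, 1.5000+0.8660i]
Zero-padded 7-point DFT provides frequency interpolation.

DFT_7([x, 0, ...]) = [3, 2.6235-0.7818i, 1.7775-0.9749i, 1.0990-0.4339i, 1.0990+0.4339i, 1.7775+0.9749i, 2.6235+0.7818i]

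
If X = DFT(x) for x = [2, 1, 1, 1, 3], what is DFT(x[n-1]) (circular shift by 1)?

Time shift by 1: X_shifted[k] = ω_5^(1k) · X[k]
Shifted x = [3, 2, 1, 1, 1]

DFT(x[n-1]) = [8, 2.3090-0.9511i, 1.1910-0.5878i, 1.1910+0.5878i, 2.3090+0.9511i]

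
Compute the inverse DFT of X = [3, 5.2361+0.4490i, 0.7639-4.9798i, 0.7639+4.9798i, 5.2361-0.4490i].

x[n] = (1/5) Σ(k=0 to 4) X[k] · e^(2πikn/5)

Computing each x[n]:
x[0] = 3
x[1] = 2
x[2] = -3
x[3] = 1
x[4] = 0

x = [3, 2, -3, 1, 0]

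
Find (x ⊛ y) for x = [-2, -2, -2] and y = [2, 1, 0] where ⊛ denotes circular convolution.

(x ⊛ y)[n] = Σ(m=0 to 2) x[m] · y[(n-m) mod 3]

Computing each output sample:
(x ⊛ y)[0] = -6
(x ⊛ y)[1] = -6
(x ⊛ y)[2] = -6

x ⊛ y = [-6, -6, -6]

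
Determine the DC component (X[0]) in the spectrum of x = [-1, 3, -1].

X[0] = Σ(n=0 to 2) x[n] · ω_3^0 = Σ x[n]
= (-1) + (3) + (-1)

X[0] = 1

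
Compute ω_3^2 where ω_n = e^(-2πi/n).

ω_3^2 = e^(-2πi·2/3)
= cos(-2π·2/3) + i·sin(-2π·2/3)
= cos(-4π/3) + i·sin(-4π/3)

ω_3^2 = cos(-4π/3) + i·sin(-4π/3) = -0.5000+0.8660i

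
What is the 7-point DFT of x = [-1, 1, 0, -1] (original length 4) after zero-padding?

Original 4-point DFT: [-1, -1-2i, -1, -1+2i]
Zero-padded 7-point DFT provides frequency interpolation.

DFT_7([x, 0, ...]) = [-1, 0.5245-0.3479i, -1.8460-1.7568i, -1.6784+0.5410i, -1.6784-0.5410i, -1.8460+1.7568i, 0.5245+0.3479i]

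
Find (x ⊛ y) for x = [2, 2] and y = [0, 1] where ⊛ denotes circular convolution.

(x ⊛ y)[n] = Σ(m=0 to 1) x[m] · y[(n-m) mod 2]

Computing each output sample:
(x ⊛ y)[0] = 2
(x ⊛ y)[1] = 2

x ⊛ y = [2, 2]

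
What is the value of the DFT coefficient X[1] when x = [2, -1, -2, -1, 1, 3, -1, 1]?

X[1] = Σ(n=0 to 7) x[n] · ω_8^(1n) where ω_8 = e^(-2πi/8)
= (2)·ω_8^0 + (-1)·ω_8^1 + (-2)·ω_8^2 + (-1)·ω_8^3 + (1)·ω_8^4 + (3)·ω_8^5 + (-1)·ω_8^6 + (1)·ω_8^7

X[1] = -0.4142+5.2426i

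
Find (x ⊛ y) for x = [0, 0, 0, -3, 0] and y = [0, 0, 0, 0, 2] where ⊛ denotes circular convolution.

(x ⊛ y)[n] = Σ(m=0 to 4) x[m] · y[(n-m) mod 5]

Computing each output sample:
(x ⊛ y)[0] = 0
(x ⊛ y)[1] = 0
(x ⊛ y)[2] = -6
(x ⊛ y)[3] = 0
(x ⊛ y)[4] = 0

x ⊛ y = [0, 0, -6, 0, 0]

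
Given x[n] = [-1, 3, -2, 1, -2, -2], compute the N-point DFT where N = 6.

X[k] = Σ(n=0 to 5) x[n] · ω_6^(nk)
where ω_6 = e^(-2πi/6)

Computing each X[k]:
X[0] = -3
X[1] = 0.5000-4.3301i
X[2] = 1.5000-4.3301i
X[3] = -7
X[4] = 1.5000+4.3301i
X[5] = 0.5000+4.3301i

X = [-3, 0.5000-4.3301i, 1.5000-4.3301i, -7, 1.5000+4.3301i, 0.5000+4.3301i]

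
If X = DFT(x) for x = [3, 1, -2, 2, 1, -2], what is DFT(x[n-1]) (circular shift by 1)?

Time shift by 1: X_shifted[k] = ω_6^(1k) · X[k]
Shifted x = [-2, 3, 1, -2, 2, 1]

DFT(x[n-1]) = [3, 0.5000-0.8660i, -7.5000-2.5981i, -1, -7.5000+2.5981i, 0.5000+0.8660i]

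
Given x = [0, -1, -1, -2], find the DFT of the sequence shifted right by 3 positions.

Time shift by 3: X_shifted[k] = ω_4^(3k) · X[k]
Shifted x = [-1, -1, -2, 0]

DFT(x[n-3]) = [-4, 1+1i, -2, 1-1i]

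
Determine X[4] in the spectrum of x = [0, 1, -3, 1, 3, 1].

X[4] = Σ(n=0 to 5) x[n] · ω_6^(4n) where ω_6 = e^(-2πi/6)
= (0)·ω_6^0 + (1)·ω_6^4 + (-3)·ω_6^8 + (1)·ω_6^12 + (3)·ω_6^16 + (1)·ω_6^20

X[4] = 5.1962i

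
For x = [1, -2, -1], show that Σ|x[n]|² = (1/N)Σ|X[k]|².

Time domain:
Σ|x[n]|² = |1|² + |-2|² + |-1|² = 6.0000

Frequency domain:
(1/3)Σ|X[k]|² = (1/3)(|-2|² + |2.5000+0.8660i|² + |2.5000-0.8660i|²) = (1/3)·18.0000 = 6.0000

Both sides agree, confirming Parseval's theorem.

Σ|x[n]|² = (1/N)Σ|X[k]|² = 6.0000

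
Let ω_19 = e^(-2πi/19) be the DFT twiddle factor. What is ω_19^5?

ω_19^5 = e^(-2πi·5/19)
= cos(-2π·5/19) + i·sin(-2π·5/19)
= cos(-10π/19) + i·sin(-10π/19)

ω_19^5 = cos(-10π/19) + i·sin(-10π/19) = -0.0826-0.9966i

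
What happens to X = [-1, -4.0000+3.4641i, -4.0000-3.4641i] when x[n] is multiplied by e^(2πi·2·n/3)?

Modulation property: DFT(ω_3^(-2n)·x[n]) = X[(k-2) mod 3], so circularly shift X by 2 positions.

X[k-2] = [-4.0000+3.4641i, -4.0000-3.4641i, -1]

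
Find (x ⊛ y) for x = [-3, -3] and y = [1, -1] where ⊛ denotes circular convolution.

(x ⊛ y)[n] = Σ(m=0 to 1) x[m] · y[(n-m) mod 2]

Computing each output sample:
(x ⊛ y)[0] = 0
(x ⊛ y)[1] = 0

x ⊛ y = [0, 0]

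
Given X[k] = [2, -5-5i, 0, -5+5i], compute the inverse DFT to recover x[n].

x[n] = (1/4) Σ(k=0 to 3) X[k] · e^(2πikn/4)

Computing each x[n]:
x[0] = -2
x[1] = 3
x[2] = 3
x[3] = -2

x = [-2, 3, 3, -2]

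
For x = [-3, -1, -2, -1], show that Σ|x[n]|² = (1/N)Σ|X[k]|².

Time domain:
Σ|x[n]|² = |-3|² + |-1|² + |-2|² + |-1|² = 15.0000

Frequency domain:
(1/4)Σ|X[k]|² = (1/4)(|-7|² + |-1|² + |-3|² + |-1|²) = (1/4)·60.0000 = 15.0000

Both sides agree, confirming Parseval's theorem.

Σ|x[n]|² = (1/N)Σ|X[k]|² = 15.0000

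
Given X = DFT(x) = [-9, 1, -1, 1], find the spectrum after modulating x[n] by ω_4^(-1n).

Modulation property: DFT(ω_4^(-1n)·x[n]) = X[(k-1) mod 4], so circularly shift X by 1 positions.

X[k-1] = [1, -9, 1, -1]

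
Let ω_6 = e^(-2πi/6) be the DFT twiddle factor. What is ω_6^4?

ω_6^4 = e^(-2πi·4/6)
= cos(-2π·4/6) + i·sin(-2π·4/6)
= cos(-8π/6) + i·sin(-8π/6)

ω_6^4 = cos(-8π/6) + i·sin(-8π/6) = -0.5000+0.8660i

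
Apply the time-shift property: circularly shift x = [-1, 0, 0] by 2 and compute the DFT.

Time shift by 2: X_shifted[k] = ω_3^(2k) · X[k]
Shifted x = [0, 0, -1]

DFT(x[n-2]) = [-1, 0.5000-0.8660i, 0.5000+0.8660i]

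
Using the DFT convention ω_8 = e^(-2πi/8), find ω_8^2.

ω_8^2 = e^(-2πi·2/8)
= cos(-2π·2/8) + i·sin(-2π·2/8)
= cos(-4π/8) + i·sin(-4π/8)

ω_8^2 = cos(-4π/8) + i·sin(-4π/8) = -1i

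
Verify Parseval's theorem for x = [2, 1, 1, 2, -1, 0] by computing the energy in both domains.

Time domain:
Σ|x[n]|² = |2|² + |1|² + |1|² + |2|² + |-1|² + |0|² = 11.0000

Frequency domain:
(1/6)Σ|X[k]|² = (1/6)(|5|² + |0.5000-2.5981i|² + |3.5000+0.8660i|² + |-1|² + |3.5000-0.8660i|² + |0.5000+2.5981i|²) = (1/6)·66.0000 = 11.0000

Both sides agree, confirming Parseval's theorem.

Σ|x[n]|² = (1/N)Σ|X[k]|² = 11.0000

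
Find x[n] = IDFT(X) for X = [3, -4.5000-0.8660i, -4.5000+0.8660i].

x[n] = (1/3) Σ(k=0 to 2) X[k] · e^(2πikn/3)

Computing each x[n]:
x[0] = -2
x[1] = 3
x[2] = 2

x = [-2, 3, 2]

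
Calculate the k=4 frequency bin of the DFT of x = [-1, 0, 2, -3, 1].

X[4] = Σ(n=0 to 4) x[n] · ω_5^(4n) where ω_5 = e^(-2πi/5)
= (-1)·ω_5^0 + (0)·ω_5^4 + (2)·ω_5^8 + (-3)·ω_5^12 + (1)·ω_5^16

X[4] = 0.1180+1.9879i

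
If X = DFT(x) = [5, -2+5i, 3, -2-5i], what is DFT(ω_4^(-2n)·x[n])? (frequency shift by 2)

Modulation property: DFT(ω_4^(-2n)·x[n]) = X[(k-2) mod 4], so circularly shift X by 2 positions.

X[k-2] = [3, -2-5i, 5, -2+5i]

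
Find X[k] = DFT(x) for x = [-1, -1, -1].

X[k] = Σ(n=0 to 2) x[n] · ω_3^(nk)
where ω_3 = e^(-2πi/3)

Computing each X[k]:
X[0] = -3
X[1] = 0
X[2] = 0

X = [-3, 0, 0]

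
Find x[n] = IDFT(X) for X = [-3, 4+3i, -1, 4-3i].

x[n] = (1/4) Σ(k=0 to 3) X[k] · e^(2πikn/4)

Computing each x[n]:
x[0] = 1
x[1] = -2
x[2] = -3
x[3] = 1

x = [1, -2, -3, 1]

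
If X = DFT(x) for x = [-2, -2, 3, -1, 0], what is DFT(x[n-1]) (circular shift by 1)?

Time shift by 1: X_shifted[k] = ω_5^(1k) · X[k]
Shifted x = [0, -2, -2, 3, -1]

DFT(x[n-1]) = [-2, -1.7361+3.8900i, 2.7361-4.1675i, 2.7361+4.1675i, -1.7361-3.8900i]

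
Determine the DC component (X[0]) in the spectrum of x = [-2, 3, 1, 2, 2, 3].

X[0] = Σ(n=0 to 5) x[n] · ω_6^0 = Σ x[n]
= (-2) + (3) + (1) + (2) + (2) + (3)

X[0] = 9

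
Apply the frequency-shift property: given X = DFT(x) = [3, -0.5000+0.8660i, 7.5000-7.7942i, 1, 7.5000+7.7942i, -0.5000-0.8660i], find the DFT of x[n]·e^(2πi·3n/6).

Modulation property: DFT(ω_6^(-3n)·x[n]) = X[(k-3) mod 6], so circularly shift X by 3 positions.

X[k-3] = [1, 7.5000+7.7942i, -0.5000-0.8660i, 3, -0.5000+0.8660i, 7.5000-7.7942i]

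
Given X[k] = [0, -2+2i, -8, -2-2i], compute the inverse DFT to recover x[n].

x[n] = (1/4) Σ(k=0 to 3) X[k] · e^(2πikn/4)

Computing each x[n]:
x[0] = -3
x[1] = 1
x[2] = -1
x[3] = 3

x = [-3, 1, -1, 3]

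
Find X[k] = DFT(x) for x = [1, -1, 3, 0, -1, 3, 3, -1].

X[k] = Σ(n=0 to 7) x[n] · ω_8^(nk)
where ω_8 = e^(-2πi/8)

Computing each X[k]:
X[0] = 7
X[1] = -1.5355+2.1213i
X[2] = -6-3i
X[3] = 5.5355+2.1213i
X[4] = 5
X[5] = 5.5355-2.1213i
X[6] = -6+3i
X[7] = -1.5355-2.1213i

X = [7, -1.5355+2.1213i, -6-3i, 5.5355+2.1213i, 5, 5.5355-2.1213i, -6+3i, -1.5355-2.1213i]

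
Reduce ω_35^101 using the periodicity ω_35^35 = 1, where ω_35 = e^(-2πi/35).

Since ω_35^35 = 1, powers reduce modulo 35.
101 mod 35 = 31
So ω_35^101 = ω_35^31 = e^(-2πi·31/35)

ω_35^101 = ω_35^31 = 0.7531+0.6579i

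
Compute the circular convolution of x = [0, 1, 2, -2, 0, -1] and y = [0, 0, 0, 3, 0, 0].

(x ⊛ y)[n] = Σ(m=0 to 5) x[m] · y[(n-m) mod 6]

Computing each output sample:
(x ⊛ y)[0] = -6
(x ⊛ y)[1] = 0
(x ⊛ y)[2] = -3
(x ⊛ y)[3] = 0
(x ⊛ y)[4] = 3
(x ⊛ y)[5] = 6

x ⊛ y = [-6, 0, -3, 0, 3, 6]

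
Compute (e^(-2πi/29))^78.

Since ω_29^29 = 1, powers reduce modulo 29.
78 mod 29 = 20
So ω_29^78 = ω_29^20 = e^(-2πi·20/29)

ω_29^78 = ω_29^20 = -0.3701+0.9290i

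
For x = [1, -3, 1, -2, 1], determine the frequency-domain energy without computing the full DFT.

Parseval: Σ|x[n]|² = (1/N)Σ|X[k]|², so Σ|X[k]|² = N·Σ|x[n]|² = 5·16.0000

Σ|X[k]|² = N·Σ|x[n]|² = 5·16.0000 = 80.0000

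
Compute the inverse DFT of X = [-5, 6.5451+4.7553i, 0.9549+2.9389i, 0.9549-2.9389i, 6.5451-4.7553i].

x[n] = (1/5) Σ(k=0 to 4) X[k] · e^(2πikn/5)

Computing each x[n]:
x[0] = 2
x[1] = -3
x[2] = -3
x[3] = -3
x[4] = 2

x = [2, -3, -3, -3, 2]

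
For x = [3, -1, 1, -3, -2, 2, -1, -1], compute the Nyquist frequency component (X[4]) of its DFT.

X[4] = Σ(n=0 to 7) x[n] · ω_8^(4n) where ω_8 = e^(-2πi/8)
= (3)·ω_8^0 + (-1)·ω_8^4 + (1)·ω_8^8 + (-3)·ω_8^12 + (-2)·ω_8^16 + (2)·ω_8^20 + (-1)·ω_8^24 + (-1)·ω_8^28

X[4] = 4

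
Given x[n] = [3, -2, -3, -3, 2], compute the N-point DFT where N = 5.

X[k] = Σ(n=0 to 4) x[n] · ω_5^(nk)
where ω_5 = e^(-2πi/5)

Computing each X[k]:
X[0] = -3
X[1] = 7.8541+3.8042i
X[2] = 1.1459+2.3511i
X[3] = 1.1459-2.3511i
X[4] = 7.8541-3.8042i

X = [-3, 7.8541+3.8042i, 1.1459+2.3511i, 1.1459-2.3511i, 7.8541-3.8042i]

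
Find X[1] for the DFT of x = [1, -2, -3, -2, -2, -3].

X[1] = Σ(n=0 to 5) x[n] · ω_6^(1n) where ω_6 = e^(-2πi/6)
= (1)·ω_6^0 + (-2)·ω_6^1 + (-3)·ω_6^2 + (-2)·ω_6^3 + (-2)·ω_6^4 + (-3)·ω_6^5

X[1] = 3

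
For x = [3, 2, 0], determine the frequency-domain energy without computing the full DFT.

Parseval: Σ|x[n]|² = (1/N)Σ|X[k]|², so Σ|X[k]|² = N·Σ|x[n]|² = 3·13.0000

Σ|X[k]|² = N·Σ|x[n]|² = 3·13.0000 = 39.0000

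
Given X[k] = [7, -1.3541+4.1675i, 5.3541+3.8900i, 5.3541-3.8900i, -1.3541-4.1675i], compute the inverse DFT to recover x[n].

x[n] = (1/5) Σ(k=0 to 4) X[k] · e^(2πikn/5)

Computing each x[n]:
x[0] = 3
x[1] = -3
x[2] = 3
x[3] = 2
x[4] = 2

x = [3, -3, 3, 2, 2]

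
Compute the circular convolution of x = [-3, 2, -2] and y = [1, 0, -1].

(x ⊛ y)[n] = Σ(m=0 to 2) x[m] · y[(n-m) mod 3]

Computing each output sample:
(x ⊛ y)[0] = -5
(x ⊛ y)[1] = 4
(x ⊛ y)[2] = 1

x ⊛ y = [-5, 4, 1]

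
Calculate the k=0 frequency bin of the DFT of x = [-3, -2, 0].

X[0] = Σ(n=0 to 2) x[n] · ω_3^0 = Σ x[n]
= (-3) + (-2) + (0)

X[0] = -5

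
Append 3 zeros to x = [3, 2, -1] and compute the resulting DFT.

Original 3-point DFT: [4, 2.5000-2.5981i, 2.5000+2.5981i]
Zero-padded 6-point DFT provides frequency interpolation.

DFT_6([x, 0, ...]) = [4, 4.5000-0.8660i, 2.5000-2.5981i, 0, 2.5000+2.5981i, 4.5000+0.8660i]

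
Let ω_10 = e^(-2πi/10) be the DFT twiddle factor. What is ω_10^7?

ω_10^7 = e^(-2πi·7/10)
= cos(-2π·7/10) + i·sin(-2π·7/10)
= cos(-14π/10) + i·sin(-14π/10)

ω_10^7 = cos(-14π/10) + i·sin(-14π/10) = -0.3090+0.9511i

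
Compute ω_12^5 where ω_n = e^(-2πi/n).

ω_12^5 = e^(-2πi·5/12)
= cos(-2π·5/12) + i·sin(-2π·5/12)
= cos(-10π/12) + i·sin(-10π/12)

ω_12^5 = cos(-10π/12) + i·sin(-10π/12) = -0.8660-0.5000i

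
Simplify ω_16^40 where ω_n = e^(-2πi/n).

Since ω_16^16 = 1, powers reduce modulo 16.
40 mod 16 = 8
So ω_16^40 = ω_16^8 = e^(-2πi·8/16)

ω_16^40 = ω_16^8 = -1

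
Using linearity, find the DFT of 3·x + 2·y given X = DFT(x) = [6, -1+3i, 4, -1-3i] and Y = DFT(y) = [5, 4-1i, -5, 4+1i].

By linearity: DFT(3x + 2y) = 3·DFT(x) + 2·DFT(y)
= 3·[6, -1+3i, 4, -1-3i] + 2·[5, 4-1i, -5, 4+1i]

Computing element-wise:
Z[0] = 3·(6) + 2·(5) = 28
Z[1] = 3·(-1+3i) + 2·(4-1i) = 5+7i
Z[2] = 3·(4) + 2·(-5) = 2
Z[3] = 3·(-1-3i) + 2·(4+1i) = 5-7i

DFT(3x + 2y) = 3·X + 2·Y = [28, 5+7i, 2, 5-7i]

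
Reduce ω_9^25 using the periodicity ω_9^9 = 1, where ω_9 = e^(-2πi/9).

Since ω_9^9 = 1, powers reduce modulo 9.
25 mod 9 = 7
So ω_9^25 = ω_9^7 = e^(-2πi·7/9)

ω_9^25 = ω_9^7 = 0.1736+0.9848i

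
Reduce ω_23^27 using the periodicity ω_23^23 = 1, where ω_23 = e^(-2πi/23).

Since ω_23^23 = 1, powers reduce modulo 23.
27 mod 23 = 4
So ω_23^27 = ω_23^4 = e^(-2πi·4/23)

ω_23^27 = ω_23^4 = 0.4601-0.8879i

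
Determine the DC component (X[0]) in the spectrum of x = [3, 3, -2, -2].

X[0] = Σ(n=0 to 3) x[n] · ω_4^0 = Σ x[n]
= (3) + (3) + (-2) + (-2)

X[0] = 2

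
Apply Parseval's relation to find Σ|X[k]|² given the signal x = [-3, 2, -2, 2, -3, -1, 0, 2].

Parseval: Σ|x[n]|² = (1/N)Σ|X[k]|², so Σ|X[k]|² = N·Σ|x[n]|² = 8·35.0000

Σ|X[k]|² = N·Σ|x[n]|² = 8·35.0000 = 280.0000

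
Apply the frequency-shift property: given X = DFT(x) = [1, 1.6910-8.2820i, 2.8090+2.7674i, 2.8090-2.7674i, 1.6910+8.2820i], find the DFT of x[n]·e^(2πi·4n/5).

Modulation property: DFT(ω_5^(-4n)·x[n]) = X[(k-4) mod 5], so circularly shift X by 4 positions.

X[k-4] = [1.6910-8.2820i, 2.8090+2.7674i, 2.8090-2.7674i, 1.6910+8.2820i, 1]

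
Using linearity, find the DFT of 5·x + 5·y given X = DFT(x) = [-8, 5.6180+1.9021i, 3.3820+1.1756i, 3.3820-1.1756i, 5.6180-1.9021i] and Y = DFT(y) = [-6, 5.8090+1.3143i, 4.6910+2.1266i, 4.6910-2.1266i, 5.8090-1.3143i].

By linearity: DFT(5x + 5y) = 5·DFT(x) + 5·DFT(y)
= 5·[-8, 5.6180+1.9021i, 3.3820+1.1756i, 3.3820-1.1756i, 5.6180-1.9021i] + 5·[-6, 5.8090+1.3143i, 4.6910+2.1266i, 4.6910-2.1266i, 5.8090-1.3143i]

Computing element-wise:
Z[0] = 5·(-8) + 5·(-6) = -70
Z[1] = 5·(5.6180+1.9021i) + 5·(5.8090+1.3143i) = 57.1350+16.0820i
Z[2] = 5·(3.3820+1.1756i) + 5·(4.6910+2.1266i) = 40.3650+16.5110i
Z[3] = 5·(3.3820-1.1756i) + 5·(4.6910-2.1266i) = 40.3650-16.5110i
Z[4] = 5·(5.6180-1.9021i) + 5·(5.8090-1.3143i) = 57.1350-16.0820i

DFT(5x + 5y) = 5·X + 5·Y = [-70, 57.1350+16.0820i, 40.3650+16.5110i, 40.3650-16.5110i, 57.1350-16.0820i]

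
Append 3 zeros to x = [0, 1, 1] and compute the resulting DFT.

Original 3-point DFT: [2, -1, -1]
Zero-padded 6-point DFT provides frequency interpolation.

DFT_6([x, 0, ...]) = [2, -1.7321i, -1, 0, -1, 1.7321i]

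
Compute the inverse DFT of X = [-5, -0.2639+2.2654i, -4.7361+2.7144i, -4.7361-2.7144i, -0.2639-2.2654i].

x[n] = (1/5) Σ(k=0 to 4) X[k] · e^(2πikn/5)

Computing each x[n]:
x[0] = -3
x[1] = -1
x[2] = -1
x[3] = -2
x[4] = 2

x = [-3, -1, -1, -2, 2]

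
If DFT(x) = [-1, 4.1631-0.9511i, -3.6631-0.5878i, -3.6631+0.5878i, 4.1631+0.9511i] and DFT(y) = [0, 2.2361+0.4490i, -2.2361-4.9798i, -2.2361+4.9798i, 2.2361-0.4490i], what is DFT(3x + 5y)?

By linearity: DFT(3x + 5y) = 3·DFT(x) + 5·DFT(y)
= 3·[-1, 4.1631-0.9511i, -3.6631-0.5878i, -3.6631+0.5878i, 4.1631+0.9511i] + 5·[0, 2.2361+0.4490i, -2.2361-4.9798i, -2.2361+4.9798i, 2.2361-0.4490i]

Computing element-wise:
Z[0] = 3·(-1) + 5·(0) = -3
Z[1] = 3·(4.1631-0.9511i) + 5·(2.2361+0.4490i) = 23.6698-0.6083i
Z[2] = 3·(-3.6631-0.5878i) + 5·(-2.2361-4.9798i) = -22.1698-26.6624i
Z[3] = 3·(-3.6631+0.5878i) + 5·(-2.2361+4.9798i) = -22.1698+26.6624i
Z[4] = 3·(4.1631+0.9511i) + 5·(2.2361-0.4490i) = 23.6698+0.6083i

DFT(3x + 5y) = 3·X + 5·Y = [-3, 23.6698-0.6083i, -22.1698-26.6624i, -22.1698+26.6624i, 23.6698+0.6083i]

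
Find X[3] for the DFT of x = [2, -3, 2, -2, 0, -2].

X[3] = Σ(n=0 to 5) x[n] · ω_6^(3n) where ω_6 = e^(-2πi/6)
= (2)·ω_6^0 + (-3)·ω_6^3 + (2)·ω_6^6 + (-2)·ω_6^9 + (0)·ω_6^12 + (-2)·ω_6^15

X[3] = 11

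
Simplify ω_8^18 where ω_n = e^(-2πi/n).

Since ω_8^8 = 1, powers reduce modulo 8.
18 mod 8 = 2
So ω_8^18 = ω_8^2 = e^(-2πi·2/8)

ω_8^18 = ω_8^2 = -1i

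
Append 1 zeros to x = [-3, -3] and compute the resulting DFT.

Original 2-point DFT: [-6, 0]
Zero-padded 3-point DFT provides frequency interpolation.

DFT_3([x, 0, ...]) = [-6, -1.5000+2.5981i, -1.5000-2.5981i]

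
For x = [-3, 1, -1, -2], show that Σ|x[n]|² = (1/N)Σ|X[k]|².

Time domain:
Σ|x[n]|² = |-3|² + |1|² + |-1|² + |-2|² = 15.0000

Frequency domain:
(1/4)Σ|X[k]|² = (1/4)(|-5|² + |-2-3i|² + |-3|² + |-2+3i|²) = (1/4)·60.0000 = 15.0000

Both sides agree, confirming Parseval's theorem.

Σ|x[n]|² = (1/N)Σ|X[k]|² = 15.0000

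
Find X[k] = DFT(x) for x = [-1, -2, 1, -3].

X[k] = Σ(n=0 to 3) x[n] · ω_4^(nk)
where ω_4 = e^(-2πi/4)

Computing each X[k]:
X[0] = -5
X[1] = -2-1i
X[2] = 5
X[3] = -2+1i

X = [-5, -2-1i, 5, -2+1i]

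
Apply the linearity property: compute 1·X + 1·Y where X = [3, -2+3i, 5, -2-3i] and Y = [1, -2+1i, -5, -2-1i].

By linearity: DFT(1x + 1y) = 1·DFT(x) + 1·DFT(y)
= 1·[3, -2+3i, 5, -2-3i] + 1·[1, -2+1i, -5, -2-1i]

Computing element-wise:
Z[0] = 1·(3) + 1·(1) = 4
Z[1] = 1·(-2+3i) + 1·(-2+1i) = -4+4i
Z[2] = 1·(5) + 1·(-5) = 0
Z[3] = 1·(-2-3i) + 1·(-2-1i) = -4-4i

DFT(1x + 1y) = 1·X + 1·Y = [4, -4+4i, 0, -4-4i]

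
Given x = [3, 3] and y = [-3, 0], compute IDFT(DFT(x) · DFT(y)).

(x ⊛ y)[n] = Σ(m=0 to 1) x[m] · y[(n-m) mod 2]

Computing each output sample:
(x ⊛ y)[0] = -9
(x ⊛ y)[1] = -9

x ⊛ y = [-9, -9]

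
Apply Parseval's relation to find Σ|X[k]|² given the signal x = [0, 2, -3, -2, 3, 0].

Parseval: Σ|x[n]|² = (1/N)Σ|X[k]|², so Σ|X[k]|² = N·Σ|x[n]|² = 6·26.0000

Σ|X[k]|² = N·Σ|x[n]|² = 6·26.0000 = 156.0000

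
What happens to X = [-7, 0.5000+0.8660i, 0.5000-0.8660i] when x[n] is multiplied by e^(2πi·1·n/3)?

Modulation property: DFT(ω_3^(-1n)·x[n]) = X[(k-1) mod 3], so circularly shift X by 1 positions.

X[k-1] = [0.5000-0.8660i, -7, 0.5000+0.8660i]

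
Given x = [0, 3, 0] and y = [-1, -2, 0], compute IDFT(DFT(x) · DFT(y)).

(x ⊛ y)[n] = Σ(m=0 to 2) x[m] · y[(n-m) mod 3]

Computing each output sample:
(x ⊛ y)[0] = 0
(x ⊛ y)[1] = -3
(x ⊛ y)[2] = -6

x ⊛ y = [0, -3, -6]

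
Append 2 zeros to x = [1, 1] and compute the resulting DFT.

Original 2-point DFT: [2, 0]
Zero-padded 4-point DFT provides frequency interpolation.

DFT_4([x, 0, ...]) = [2, 1-1i, 0, 1+1i]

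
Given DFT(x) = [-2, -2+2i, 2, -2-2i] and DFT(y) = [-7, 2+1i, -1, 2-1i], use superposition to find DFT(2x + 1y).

By linearity: DFT(2x + 1y) = 2·DFT(x) + 1·DFT(y)
= 2·[-2, -2+2i, 2, -2-2i] + 1·[-7, 2+1i, -1, 2-1i]

Computing element-wise:
Z[0] = 2·(-2) + 1·(-7) = -11
Z[1] = 2·(-2+2i) + 1·(2+1i) = -2+5i
Z[2] = 2·(2) + 1·(-1) = 3
Z[3] = 2·(-2-2i) + 1·(2-1i) = -2-5i

DFT(2x + 1y) = 2·X + 1·Y = [-11, -2+5i, 3, -2-5i]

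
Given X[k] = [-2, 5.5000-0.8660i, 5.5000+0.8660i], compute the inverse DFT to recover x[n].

x[n] = (1/3) Σ(k=0 to 2) X[k] · e^(2πikn/3)

Computing each x[n]:
x[0] = 3
x[1] = -2
x[2] = -3

x = [3, -2, -3]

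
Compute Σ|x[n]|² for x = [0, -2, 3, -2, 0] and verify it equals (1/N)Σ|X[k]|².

Time domain:
Σ|x[n]|² = |0|² + |-2|² + |3|² + |-2|² + |0|² = 17.0000

Frequency domain:
(1/5)Σ|X[k]|² = (1/5)(|-1|² + |-1.4271-1.0368i|² + |1.9271+5.9309i|² + |1.9271-5.9309i|² + |-1.4271+1.0368i|²) = (1/5)·85.0000 = 17.0000

Both sides agree, confirming Parseval's theorem.

Σ|x[n]|² = (1/N)Σ|X[k]|² = 17.0000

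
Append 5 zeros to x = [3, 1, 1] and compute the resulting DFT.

Original 3-point DFT: [5, 2, 2]
Zero-padded 8-point DFT provides frequency interpolation.

DFT_8([x, 0, ...]) = [5, 3.7071-1.7071i, 2-1i, 2.2929+0.2929i, 3, 2.2929-0.2929i, 2+1i, 3.7071+1.7071i]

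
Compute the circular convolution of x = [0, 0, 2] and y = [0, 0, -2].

(x ⊛ y)[n] = Σ(m=0 to 2) x[m] · y[(n-m) mod 3]

Computing each output sample:
(x ⊛ y)[0] = 0
(x ⊛ y)[1] = -4
(x ⊛ y)[2] = 0

x ⊛ y = [0, -4, 0]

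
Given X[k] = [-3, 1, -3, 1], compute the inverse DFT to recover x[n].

x[n] = (1/4) Σ(k=0 to 3) X[k] · e^(2πikn/4)

Computing each x[n]:
x[0] = -1
x[1] = 0
x[2] = -2
x[3] = 0

x = [-1, 0, -2, 0]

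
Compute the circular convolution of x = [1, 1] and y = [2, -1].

(x ⊛ y)[n] = Σ(m=0 to 1) x[m] · y[(n-m) mod 2]

Computing each output sample:
(x ⊛ y)[0] = 1
(x ⊛ y)[1] = 1

x ⊛ y = [1, 1]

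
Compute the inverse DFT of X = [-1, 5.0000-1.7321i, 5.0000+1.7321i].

x[n] = (1/3) Σ(k=0 to 2) X[k] · e^(2πikn/3)

Computing each x[n]:
x[0] = 3
x[1] = -1
x[2] = -3

x = [3, -1, -3]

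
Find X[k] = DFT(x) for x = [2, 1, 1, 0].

X[k] = Σ(n=0 to 3) x[n] · ω_4^(nk)
where ω_4 = e^(-2πi/4)

Computing each X[k]:
X[0] = 4
X[1] = 1-1i
X[2] = 2
X[3] = 1+1i

X = [4, 1-1i, 2, 1+1i]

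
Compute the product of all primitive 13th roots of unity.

The primitive 13th roots of unity are ω_13^k for k coprime to 13: k ∈ {1, 2, 3, 4, 5, 6, 7, 8, 9, 10, 11, 12}
Their product equals the constant term of the cyclotomic polynomial Φ_13(x) up to sign.
For n ≥ 3, the product of all primitive nth roots of unity is 1. (For n=1 it is 1; for n=2 it is -1.)

1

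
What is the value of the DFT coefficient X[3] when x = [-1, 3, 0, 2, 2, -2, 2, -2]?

X[3] = Σ(n=0 to 7) x[n] · ω_8^(3n) where ω_8 = e^(-2πi/8)
= (-1)·ω_8^0 + (3)·ω_8^3 + (0)·ω_8^6 + (2)·ω_8^9 + (2)·ω_8^12 + (-2)·ω_8^15 + (2)·ω_8^18 + (-2)·ω_8^21

X[3] = -3.7071-8.3640i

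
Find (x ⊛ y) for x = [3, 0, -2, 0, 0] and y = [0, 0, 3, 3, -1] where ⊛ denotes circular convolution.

(x ⊛ y)[n] = Σ(m=0 to 4) x[m] · y[(n-m) mod 5]

Computing each output sample:
(x ⊛ y)[0] = -6
(x ⊛ y)[1] = 2
(x ⊛ y)[2] = 9
(x ⊛ y)[3] = 9
(x ⊛ y)[4] = -9

x ⊛ y = [-6, 2, 9, 9, -9]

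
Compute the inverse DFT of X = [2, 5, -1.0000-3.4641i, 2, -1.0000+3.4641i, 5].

x[n] = (1/6) Σ(k=0 to 5) X[k] · e^(2πikn/6)

Computing each x[n]:
x[0] = 2
x[1] = 2
x[2] = -1
x[3] = -2
x[4] = 1
x[5] = 0

x = [2, 2, -1, -2, 1, 0]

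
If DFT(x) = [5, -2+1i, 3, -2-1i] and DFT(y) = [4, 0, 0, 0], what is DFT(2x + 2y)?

By linearity: DFT(2x + 2y) = 2·DFT(x) + 2·DFT(y)
= 2·[5, -2+1i, 3, -2-1i] + 2·[4, 0, 0, 0]

Computing element-wise:
Z[0] = 2·(5) + 2·(4) = 18
Z[1] = 2·(-2+1i) + 2·(0) = -4+2i
Z[2] = 2·(3) + 2·(0) = 6
Z[3] = 2·(-2-1i) + 2·(0) = -4-2i

DFT(2x + 2y) = 2·X + 2·Y = [18, -4+2i, 6, -4-2i]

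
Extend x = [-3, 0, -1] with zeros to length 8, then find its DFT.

Original 3-point DFT: [-4, -2.5000-0.8660i, -2.5000+0.8660i]
Zero-padded 8-point DFT provides frequency interpolation.

DFT_8([x, 0, ...]) = [-4, -3+1i, -2, -3-1i, -4, -3+1i, -2, -3-1i]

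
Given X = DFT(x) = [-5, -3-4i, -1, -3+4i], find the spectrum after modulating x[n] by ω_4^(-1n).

Modulation property: DFT(ω_4^(-1n)·x[n]) = X[(k-1) mod 4], so circularly shift X by 1 positions.

X[k-1] = [-3+4i, -5, -3-4i, -1]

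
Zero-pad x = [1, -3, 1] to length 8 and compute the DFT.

Original 3-point DFT: [-1, 2.0000+3.4641i, 2.0000-3.4641i]
Zero-padded 8-point DFT provides frequency interpolation.

DFT_8([x, 0, ...]) = [-1, -1.1213+1.1213i, 3i, 3.1213+3.1213i, 5, 3.1213-3.1213i, -3i, -1.1213-1.1213i]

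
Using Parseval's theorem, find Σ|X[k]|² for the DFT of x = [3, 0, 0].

Parseval: Σ|x[n]|² = (1/N)Σ|X[k]|², so Σ|X[k]|² = N·Σ|x[n]|² = 3·9.0000

Σ|X[k]|² = N·Σ|x[n]|² = 3·9.0000 = 27.0000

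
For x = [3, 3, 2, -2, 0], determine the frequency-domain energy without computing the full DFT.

Parseval: Σ|x[n]|² = (1/N)Σ|X[k]|², so Σ|X[k]|² = N·Σ|x[n]|² = 5·26.0000

Σ|X[k]|² = N·Σ|x[n]|² = 5·26.0000 = 130.0000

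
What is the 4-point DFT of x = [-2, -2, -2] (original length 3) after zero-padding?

Original 3-point DFT: [-6, 0, 0]
Zero-padded 4-point DFT provides frequency interpolation.

DFT_4([x, 0, ...]) = [-6, 2i, -2, -2i]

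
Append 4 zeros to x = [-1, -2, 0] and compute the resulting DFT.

Original 3-point DFT: [-3, 1.7321i, -1.7321i]
Zero-padded 7-point DFT provides frequency interpolation.

DFT_7([x, 0, ...]) = [-3, -2.2470+1.5637i, -0.5550+1.9499i, 0.8019+0.8678i, 0.8019-0.8678i, -0.5550-1.9499i, -2.2470-1.5637i]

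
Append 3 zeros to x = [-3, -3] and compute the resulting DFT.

Original 2-point DFT: [-6, 0]
Zero-padded 5-point DFT provides frequency interpolation.

DFT_5([x, 0, ...]) = [-6, -3.9271+2.8532i, -0.5729+1.7634i, -0.5729-1.7634i, -3.9271-2.8532i]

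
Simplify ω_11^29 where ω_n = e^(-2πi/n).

Since ω_11^11 = 1, powers reduce modulo 11.
29 mod 11 = 7
So ω_11^29 = ω_11^7 = e^(-2πi·7/11)

ω_11^29 = ω_11^7 = -0.6549+0.7557i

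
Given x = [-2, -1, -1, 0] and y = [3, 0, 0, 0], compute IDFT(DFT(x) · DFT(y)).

(x ⊛ y)[n] = Σ(m=0 to 3) x[m] · y[(n-m) mod 4]

Computing each output sample:
(x ⊛ y)[0] = -6
(x ⊛ y)[1] = -3
(x ⊛ y)[2] = -3
(x ⊛ y)[3] = 0

x ⊛ y = [-6, -3, -3, 0]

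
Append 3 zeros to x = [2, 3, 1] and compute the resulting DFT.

Original 3-point DFT: [6, -1.7321i, 1.7321i]
Zero-padded 6-point DFT provides frequency interpolation.

DFT_6([x, 0, ...]) = [6, 3.0000-3.4641i, -1.7321i, 0, 1.7321i, 3.0000+3.4641i]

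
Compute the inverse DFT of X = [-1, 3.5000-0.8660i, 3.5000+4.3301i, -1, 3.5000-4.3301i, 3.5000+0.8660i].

x[n] = (1/6) Σ(k=0 to 5) X[k] · e^(2πikn/6)

Computing each x[n]:
x[0] = 2
x[1] = -1
x[2] = 0
x[3] = 0
x[4] = -3
x[5] = 1

x = [2, -1, 0, 0, -3, 1]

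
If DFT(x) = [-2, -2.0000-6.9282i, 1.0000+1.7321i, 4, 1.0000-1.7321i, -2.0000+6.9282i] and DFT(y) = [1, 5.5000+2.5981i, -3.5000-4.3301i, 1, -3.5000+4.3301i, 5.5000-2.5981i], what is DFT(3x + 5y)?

By linearity: DFT(3x + 5y) = 3·DFT(x) + 5·DFT(y)
= 3·[-2, -2.0000-6.9282i, 1.0000+1.7321i, 4, 1.0000-1.7321i, -2.0000+6.9282i] + 5·[1, 5.5000+2.5981i, -3.5000-4.3301i, 1, -3.5000+4.3301i, 5.5000-2.5981i]

Computing element-wise:
Z[0] = 3·(-2) + 5·(1) = -1
Z[1] = 3·(-2.0000-6.9282i) + 5·(5.5000+2.5981i) = 21.5000-7.7941i
Z[2] = 3·(1.0000+1.7321i) + 5·(-3.5000-4.3301i) = -14.5000-16.4542i
Z[3] = 3·(4) + 5·(1) = 17
Z[4] = 3·(1.0000-1.7321i) + 5·(-3.5000+4.3301i) = -14.5000+16.4542i
Z[5] = 3·(-2.0000+6.9282i) + 5·(5.5000-2.5981i) = 21.5000+7.7941i

DFT(3x + 5y) = 3·X + 5·Y = [-1, 21.5000-7.7941i, -14.5000-16.4542i, 17, -14.5000+16.4542i, 21.5000+7.7941i]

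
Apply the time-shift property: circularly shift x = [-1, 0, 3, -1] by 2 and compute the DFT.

Time shift by 2: X_shifted[k] = ω_4^(2k) · X[k]
Shifted x = [3, -1, -1, 0]

DFT(x[n-2]) = [1, 4+1i, 3, 4-1i]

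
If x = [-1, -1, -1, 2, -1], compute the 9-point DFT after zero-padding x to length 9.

Original 5-point DFT: [-2, -2.4271+1.7634i, 0.9271-2.8532i, 0.9271+2.8532i, -2.4271-1.7634i]
Zero-padded 9-point DFT provides frequency interpolation.

DFT_9([x, 0, ...]) = [-2, -2.0000+0.2376i, -2.0000+2.4161i, 2.5000+0.8660i, -2.0000-3.0176i, -2.0000+3.0176i, 2.5000-0.8660i, -2.0000-2.4161i, -2.0000-0.2376i]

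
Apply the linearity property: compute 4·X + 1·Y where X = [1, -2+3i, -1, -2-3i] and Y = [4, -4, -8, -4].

By linearity: DFT(4x + 1y) = 4·DFT(x) + 1·DFT(y)
= 4·[1, -2+3i, -1, -2-3i] + 1·[4, -4, -8, -4]

Computing element-wise:
Z[0] = 4·(1) + 1·(4) = 8
Z[1] = 4·(-2+3i) + 1·(-4) = -12+12i
Z[2] = 4·(-1) + 1·(-8) = -12
Z[3] = 4·(-2-3i) + 1·(-4) = -12-12i

DFT(4x + 1y) = 4·X + 1·Y = [8, -12+12i, -12, -12-12i]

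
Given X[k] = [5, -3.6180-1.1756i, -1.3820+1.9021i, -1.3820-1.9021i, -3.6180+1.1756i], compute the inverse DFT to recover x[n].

x[n] = (1/5) Σ(k=0 to 4) X[k] · e^(2πikn/5)

Computing each x[n]:
x[0] = -1
x[1] = 1
x[2] = 3
x[3] = 1
x[4] = 1

x = [-1, 1, 3, 1, 1]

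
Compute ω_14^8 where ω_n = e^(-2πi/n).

ω_14^8 = e^(-2πi·8/14)
= cos(-2π·8/14) + i·sin(-2π·8/14)
= cos(-16π/14) + i·sin(-16π/14)

ω_14^8 = cos(-16π/14) + i·sin(-16π/14) = -0.9010+0.4339i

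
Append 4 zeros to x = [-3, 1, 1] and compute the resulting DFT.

Original 3-point DFT: [-1, -4, -4]
Zero-padded 7-point DFT provides frequency interpolation.

DFT_7([x, 0, ...]) = [-1, -2.5990-1.7568i, -4.1235-0.5410i, -3.2775+0.3479i, -3.2775-0.3479i, -4.1235+0.5410i, -2.5990+1.7568i]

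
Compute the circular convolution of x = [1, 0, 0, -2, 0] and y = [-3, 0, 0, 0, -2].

(x ⊛ y)[n] = Σ(m=0 to 4) x[m] · y[(n-m) mod 5]

Computing each output sample:
(x ⊛ y)[0] = -3
(x ⊛ y)[1] = 0
(x ⊛ y)[2] = 4
(x ⊛ y)[3] = 6
(x ⊛ y)[4] = -2

x ⊛ y = [-3, 0, 4, 6, -2]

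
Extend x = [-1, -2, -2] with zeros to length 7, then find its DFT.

Original 3-point DFT: [-5, 1, 1]
Zero-padded 7-point DFT provides frequency interpolation.

DFT_7([x, 0, ...]) = [-5, -1.8019+3.5135i, 1.2470+1.0821i, -0.4450-0.6959i, -0.4450+0.6959i, 1.2470-1.0821i, -1.8019-3.5135i]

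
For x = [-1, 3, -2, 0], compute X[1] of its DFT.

X[1] = Σ(n=0 to 3) x[n] · ω_4^(1n) where ω_4 = e^(-2πi/4)
= (-1)·ω_4^0 + (3)·ω_4^1 + (-2)·ω_4^2 + (0)·ω_4^3

X[1] = 1-3i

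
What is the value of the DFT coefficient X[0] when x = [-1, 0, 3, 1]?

X[0] = Σ(n=0 to 3) x[n] · ω_4^0 = Σ x[n]
= (-1) + (0) + (3) + (1)

X[0] = 3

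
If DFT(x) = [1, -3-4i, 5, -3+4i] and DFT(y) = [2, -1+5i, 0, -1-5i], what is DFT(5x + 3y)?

By linearity: DFT(5x + 3y) = 5·DFT(x) + 3·DFT(y)
= 5·[1, -3-4i, 5, -3+4i] + 3·[2, -1+5i, 0, -1-5i]

Computing element-wise:
Z[0] = 5·(1) + 3·(2) = 11
Z[1] = 5·(-3-4i) + 3·(-1+5i) = -18-5i
Z[2] = 5·(5) + 3·(0) = 25
Z[3] = 5·(-3+4i) + 3·(-1-5i) = -18+5i

DFT(5x + 3y) = 5·X + 3·Y = [11, -18-5i, 25, -18+5i]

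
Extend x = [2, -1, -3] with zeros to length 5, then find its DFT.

Original 3-point DFT: [-2, 4.0000-1.7321i, 4.0000+1.7321i]
Zero-padded 5-point DFT provides frequency interpolation.

DFT_5([x, 0, ...]) = [-2, 4.1180+2.7144i, 1.8820-2.2654i, 1.8820+2.2654i, 4.1180-2.7144i]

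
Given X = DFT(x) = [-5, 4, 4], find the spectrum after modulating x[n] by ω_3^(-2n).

Modulation property: DFT(ω_3^(-2n)·x[n]) = X[(k-2) mod 3], so circularly shift X by 2 positions.

X[k-2] = [4, 4, -5]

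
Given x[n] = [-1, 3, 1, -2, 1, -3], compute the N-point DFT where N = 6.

X[k] = Σ(n=0 to 5) x[n] · ω_6^(nk)
where ω_6 = e^(-2πi/6)

Computing each X[k]:
X[0] = -1
X[1] = -5.1962i
X[2] = -4.0000-5.1962i
X[3] = 3
X[4] = -4.0000+5.1962i
X[5] = 5.1962i

X = [-1, -5.1962i, -4.0000-5.1962i, 3, -4.0000+5.1962i, 5.1962i]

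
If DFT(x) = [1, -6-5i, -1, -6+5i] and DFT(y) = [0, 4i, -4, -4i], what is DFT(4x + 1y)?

By linearity: DFT(4x + 1y) = 4·DFT(x) + 1·DFT(y)
= 4·[1, -6-5i, -1, -6+5i] + 1·[0, 4i, -4, -4i]

Computing element-wise:
Z[0] = 4·(1) + 1·(0) = 4
Z[1] = 4·(-6-5i) + 1·(4i) = -24-16i
Z[2] = 4·(-1) + 1·(-4) = -8
Z[3] = 4·(-6+5i) + 1·(-4i) = -24+16i

DFT(4x + 1y) = 4·X + 1·Y = [4, -24-16i, -8, -24+16i]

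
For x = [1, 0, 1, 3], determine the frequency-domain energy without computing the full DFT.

Parseval: Σ|x[n]|² = (1/N)Σ|X[k]|², so Σ|X[k]|² = N·Σ|x[n]|² = 4·11.0000

Σ|X[k]|² = N·Σ|x[n]|² = 4·11.0000 = 44.0000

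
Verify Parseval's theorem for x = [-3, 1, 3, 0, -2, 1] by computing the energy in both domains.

Time domain:
Σ|x[n]|² = |-3|² + |1|² + |3|² + |0|² + |-2|² + |1|² = 24.0000

Frequency domain:
(1/6)Σ|X[k]|² = (1/6)(|0|² + |-2.5000-4.3301i|² + |-4.5000+4.3301i|² + |-4|² + |-4.5000-4.3301i|² + |-2.5000+4.3301i|²) = (1/6)·144.0000 = 24.0000

Both sides agree, confirming Parseval's theorem.

Σ|x[n]|² = (1/N)Σ|X[k]|² = 24.0000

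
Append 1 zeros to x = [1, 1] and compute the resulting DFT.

Original 2-point DFT: [2, 0]
Zero-padded 3-point DFT provides frequency interpolation.

DFT_3([x, 0, ...]) = [2, 0.5000-0.8660i, 0.5000+0.8660i]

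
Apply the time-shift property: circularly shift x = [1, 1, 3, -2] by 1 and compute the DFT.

Time shift by 1: X_shifted[k] = ω_4^(1k) · X[k]
Shifted x = [-2, 1, 1, 3]

DFT(x[n-1]) = [3, -3+2i, -5, -3-2i]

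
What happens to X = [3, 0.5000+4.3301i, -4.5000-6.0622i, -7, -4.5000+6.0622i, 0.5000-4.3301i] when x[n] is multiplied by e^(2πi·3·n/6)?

Modulation property: DFT(ω_6^(-3n)·x[n]) = X[(k-3) mod 6], so circularly shift X by 3 positions.

X[k-3] = [-7, -4.5000+6.0622i, 0.5000-4.3301i, 3, 0.5000+4.3301i, -4.5000-6.0622i]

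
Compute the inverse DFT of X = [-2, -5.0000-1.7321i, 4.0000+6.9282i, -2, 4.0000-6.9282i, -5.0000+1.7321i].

x[n] = (1/6) Σ(k=0 to 5) X[k] · e^(2πikn/6)

Computing each x[n]:
x[0] = -1
x[1] = -3
x[2] = 2
x[3] = 3
x[4] = -3
x[5] = 0

x = [-1, -3, 2, 3, -3, 0]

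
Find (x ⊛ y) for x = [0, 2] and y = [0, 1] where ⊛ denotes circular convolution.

(x ⊛ y)[n] = Σ(m=0 to 1) x[m] · y[(n-m) mod 2]

Computing each output sample:
(x ⊛ y)[0] = 2
(x ⊛ y)[1] = 0

x ⊛ y = [2, 0]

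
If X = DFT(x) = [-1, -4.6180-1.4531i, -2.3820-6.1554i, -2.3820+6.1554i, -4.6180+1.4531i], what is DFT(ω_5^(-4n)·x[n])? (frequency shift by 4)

Modulation property: DFT(ω_5^(-4n)·x[n]) = X[(k-4) mod 5], so circularly shift X by 4 positions.

X[k-4] = [-4.6180-1.4531i, -2.3820-6.1554i, -2.3820+6.1554i, -4.6180+1.4531i, -1]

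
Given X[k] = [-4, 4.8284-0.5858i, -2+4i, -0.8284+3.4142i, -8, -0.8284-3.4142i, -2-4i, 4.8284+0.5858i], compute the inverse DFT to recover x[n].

x[n] = (1/8) Σ(k=0 to 7) X[k] · e^(2πikn/8)

Computing each x[n]:
x[0] = -1
x[1] = 0
x[2] = 0
x[3] = 0
x[4] = -3
x[5] = -1
x[6] = -2
x[7] = 3

x = [-1, 0, 0, 0, -3, -1, -2, 3]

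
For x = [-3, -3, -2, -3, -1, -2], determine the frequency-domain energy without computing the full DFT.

Parseval: Σ|x[n]|² = (1/N)Σ|X[k]|², so Σ|X[k]|² = N·Σ|x[n]|² = 6·36.0000

Σ|X[k]|² = N·Σ|x[n]|² = 6·36.0000 = 216.0000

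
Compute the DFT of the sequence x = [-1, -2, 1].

X[k] = Σ(n=0 to 2) x[n] · ω_3^(nk)
where ω_3 = e^(-2πi/3)

Computing each X[k]:
X[0] = -2
X[1] = -0.5000+2.5981i
X[2] = -0.5000-2.5981i

X = [-2, -0.5000+2.5981i, -0.5000-2.5981i]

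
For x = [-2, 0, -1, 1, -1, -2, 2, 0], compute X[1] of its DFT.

X[1] = Σ(n=0 to 7) x[n] · ω_8^(1n) where ω_8 = e^(-2πi/8)
= (-2)·ω_8^0 + (0)·ω_8^1 + (-1)·ω_8^2 + (1)·ω_8^3 + (-1)·ω_8^4 + (-2)·ω_8^5 + (2)·ω_8^6 + (0)·ω_8^7

X[1] = -0.2929+0.8787i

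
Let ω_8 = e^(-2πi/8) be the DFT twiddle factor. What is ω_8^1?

ω_8^1 = e^(-2πi·1/8)
= cos(-2π·1/8) + i·sin(-2π·1/8)
= cos(-2π/8) + i·sin(-2π/8)

ω_8^1 = cos(-2π/8) + i·sin(-2π/8) = 0.7071-0.7071i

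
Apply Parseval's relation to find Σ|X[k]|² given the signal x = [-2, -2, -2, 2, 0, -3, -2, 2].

Parseval: Σ|x[n]|² = (1/N)Σ|X[k]|², so Σ|X[k]|² = N·Σ|x[n]|² = 8·33.0000

Σ|X[k]|² = N·Σ|x[n]|² = 8·33.0000 = 264.0000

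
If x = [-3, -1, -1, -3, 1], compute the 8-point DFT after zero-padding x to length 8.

Original 5-point DFT: [-7, 0.2361+0.7265i, -4.2361+3.0777i, -4.2361-3.0777i, 0.2361-0.7265i]
Zero-padded 8-point DFT provides frequency interpolation.

DFT_8([x, 0, ...]) = [-7, -2.5858+3.8284i, -1-2i, -5.4142+1.8284i, 1, -5.4142-1.8284i, -1+2i, -2.5858-3.8284i]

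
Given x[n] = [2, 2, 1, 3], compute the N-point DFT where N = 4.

X[k] = Σ(n=0 to 3) x[n] · ω_4^(nk)
where ω_4 = e^(-2πi/4)

Computing each X[k]:
X[0] = 8
X[1] = 1+1i
X[2] = -2
X[3] = 1-1i

X = [8, 1+1i, -2, 1-1i]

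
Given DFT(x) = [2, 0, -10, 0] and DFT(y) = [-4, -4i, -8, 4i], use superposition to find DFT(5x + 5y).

By linearity: DFT(5x + 5y) = 5·DFT(x) + 5·DFT(y)
= 5·[2, 0, -10, 0] + 5·[-4, -4i, -8, 4i]

Computing element-wise:
Z[0] = 5·(2) + 5·(-4) = -10
Z[1] = 5·(0) + 5·(-4i) = -20i
Z[2] = 5·(-10) + 5·(-8) = -90
Z[3] = 5·(0) + 5·(4i) = 20i

DFT(5x + 5y) = 5·X + 5·Y = [-10, -20i, -90, 20i]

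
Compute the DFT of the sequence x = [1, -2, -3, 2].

X[k] = Σ(n=0 to 3) x[n] · ω_4^(nk)
where ω_4 = e^(-2πi/4)

Computing each X[k]:
X[0] = -2
X[1] = 4+4i
X[2] = -2
X[3] = 4-4i

X = [-2, 4+4i, -2, 4-4i]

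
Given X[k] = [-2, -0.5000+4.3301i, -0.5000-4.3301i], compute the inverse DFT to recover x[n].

x[n] = (1/3) Σ(k=0 to 2) X[k] · e^(2πikn/3)

Computing each x[n]:
x[0] = -1
x[1] = -3
x[2] = 2

x = [-1, -3, 2]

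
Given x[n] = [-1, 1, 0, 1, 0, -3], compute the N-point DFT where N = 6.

X[k] = Σ(n=0 to 5) x[n] · ω_6^(nk)
where ω_6 = e^(-2πi/6)

Computing each X[k]:
X[0] = -2
X[1] = -3.0000-3.4641i
X[2] = 1.0000-3.4641i
X[3] = 0
X[4] = 1.0000+3.4641i
X[5] = -3.0000+3.4641i

X = [-2, -3.0000-3.4641i, 1.0000-3.4641i, 0, 1.0000+3.4641i, -3.0000+3.4641i]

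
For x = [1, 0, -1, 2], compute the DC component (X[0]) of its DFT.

X[0] = Σ(n=0 to 3) x[n] · ω_4^0 = Σ x[n]
= (1) + (0) + (-1) + (2)

X[0] = 2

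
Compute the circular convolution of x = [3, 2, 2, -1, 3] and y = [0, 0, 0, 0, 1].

(x ⊛ y)[n] = Σ(m=0 to 4) x[m] · y[(n-m) mod 5]

Computing each output sample:
(x ⊛ y)[0] = 2
(x ⊛ y)[1] = 2
(x ⊛ y)[2] = -1
(x ⊛ y)[3] = 3
(x ⊛ y)[4] = 3

x ⊛ y = [2, 2, -1, 3, 3]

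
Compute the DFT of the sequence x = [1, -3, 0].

X[k] = Σ(n=0 to 2) x[n] · ω_3^(nk)
where ω_3 = e^(-2πi/3)

Computing each X[k]:
X[0] = -2
X[1] = 2.5000+2.5981i
X[2] = 2.5000-2.5981i

X = [-2, 2.5000+2.5981i, 2.5000-2.5981i]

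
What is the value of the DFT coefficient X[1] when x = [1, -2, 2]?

X[1] = Σ(n=0 to 2) x[n] · ω_3^(1n) where ω_3 = e^(-2πi/3)
= (1)·ω_3^0 + (-2)·ω_3^1 + (2)·ω_3^2

X[1] = 1.0000+3.4641i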